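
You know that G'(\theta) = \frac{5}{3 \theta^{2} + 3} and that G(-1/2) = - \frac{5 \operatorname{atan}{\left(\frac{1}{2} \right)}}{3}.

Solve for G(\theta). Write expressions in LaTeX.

G(\theta) = \frac{5 \operatorname{atan}{\left(\theta \right)}}{3}

Check a candidate G(\theta) by differentiating: d/d\theta[G] must match the given G'(\theta).
A general antiderivative is \frac{5 \operatorname{atan}{\left(\theta \right)}}{3} + C.
The condition gives C = - \frac{5 \operatorname{atan}{\left(\frac{1}{2} \right)}}{3} - (- \frac{5 \operatorname{atan}{\left(\frac{1}{2} \right)}}{3}) = 0.
So G(\theta) = \frac{5 \operatorname{atan}{\left(\theta \right)}}{3}.
Check: d/d\theta[\frac{5 \operatorname{atan}{\left(\theta \right)}}{3}] = \frac{5}{3 \theta^{2} + 3} = G'(\theta).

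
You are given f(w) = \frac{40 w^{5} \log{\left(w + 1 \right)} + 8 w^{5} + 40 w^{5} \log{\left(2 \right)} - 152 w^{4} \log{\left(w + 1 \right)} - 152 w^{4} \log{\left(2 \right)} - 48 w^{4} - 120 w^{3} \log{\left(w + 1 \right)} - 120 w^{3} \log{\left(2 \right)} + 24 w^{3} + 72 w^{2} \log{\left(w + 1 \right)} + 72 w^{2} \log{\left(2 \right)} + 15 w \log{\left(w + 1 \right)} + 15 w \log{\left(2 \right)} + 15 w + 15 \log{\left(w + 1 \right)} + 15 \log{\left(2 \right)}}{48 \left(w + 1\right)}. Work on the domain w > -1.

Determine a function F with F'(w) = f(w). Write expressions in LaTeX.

An antiderivative is F(w) = \frac{\left(\frac{2 w^{5}}{3} - 4 w^{4} + 2 w^{3} + \frac{5 w}{4}\right) \log{\left(2 w + 2 \right)}}{4}.

Recognize the product-rule pattern: f = u'v + uv' with u = \frac{w^{5}}{6} - w^{4} + \frac{w^{3}}{2} + \frac{5 w}{16}, v = \log{\left(2 w + 2 \right)}, so integration by parts undoes it.
Check: d/dw[\frac{\left(\frac{2 w^{5}}{3} - 4 w^{4} + 2 w^{3} + \frac{5 w}{4}\right) \log{\left(2 w + 2 \right)}}{4}] = \frac{40 w^{5} \log{\left(w + 1 \right)} + 8 w^{5} + 40 w^{5} \log{\left(2 \right)} - 152 w^{4} \log{\left(w + 1 \right)} - 152 w^{4} \log{\left(2 \right)} - 48 w^{4} - 120 w^{3} \log{\left(w + 1 \right)} - 120 w^{3} \log{\left(2 \right)} + 24 w^{3} + 72 w^{2} \log{\left(w + 1 \right)} + 72 w^{2} \log{\left(2 \right)} + 15 w \log{\left(w + 1 \right)} + 15 w \log{\left(2 \right)} + 15 w + 15 \log{\left(w + 1 \right)} + 15 \log{\left(2 \right)}}{48 w + 48}, which equals f(w).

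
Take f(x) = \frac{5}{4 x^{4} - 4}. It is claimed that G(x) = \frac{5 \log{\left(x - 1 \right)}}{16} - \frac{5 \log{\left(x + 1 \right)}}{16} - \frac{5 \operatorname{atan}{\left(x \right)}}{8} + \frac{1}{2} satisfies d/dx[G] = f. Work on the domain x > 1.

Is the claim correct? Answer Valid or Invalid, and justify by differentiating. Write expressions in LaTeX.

Valid: G'(x) = f(x).

d/dx[G] = \frac{5}{4 x^{4} - 4}
This equals f(x) exactly, so the claim holds.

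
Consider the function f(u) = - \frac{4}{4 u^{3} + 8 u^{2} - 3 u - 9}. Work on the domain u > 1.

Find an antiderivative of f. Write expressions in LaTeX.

Factor the denominator (\left(u - 1\right) \left(2 u + 3\right)^{2}) and decompose: f = \frac{8}{25 \left(2 u + 3\right)} + \frac{8}{5 \left(2 u + 3\right)^{2}} - \frac{4}{25 \left(u - 1\right)}; each piece integrates to a log, atan, or power term.
Check: d/du[\frac{4 \left(- 2 u \log{\left(u - 1 \right)} + 2 u \log{\left(u + \frac{3}{2} \right)} - 3 \log{\left(u - 1 \right)} + 3 \log{\left(u + \frac{3}{2} \right)} - 5\right)}{25 \left(2 u + 3\right)}] = - \frac{4}{4 u^{3} + 8 u^{2} - 3 u - 9} = f(u).

An antiderivative is F(u) = \frac{4 \left(- 2 u \log{\left(u - 1 \right)} + 2 u \log{\left(u + \frac{3}{2} \right)} - 3 \log{\left(u - 1 \right)} + 3 \log{\left(u + \frac{3}{2} \right)} - 5\right)}{25 \left(2 u + 3\right)}.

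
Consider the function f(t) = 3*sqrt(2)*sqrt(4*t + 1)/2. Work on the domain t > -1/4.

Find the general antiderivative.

A candidate is checked by its d/dt: the result must match f(t).
Check: d/dt[sqrt(2)*(4*t + 1)**(3/2)/4] = 3*sqrt(2)*sqrt(4*t + 1)/2 = f(t).

F(t) = sqrt(2)*(4*t + 1)**(3/2)/4 + C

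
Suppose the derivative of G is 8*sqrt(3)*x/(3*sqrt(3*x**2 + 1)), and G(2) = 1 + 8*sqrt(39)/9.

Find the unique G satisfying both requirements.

The substitution u = 4*x**2 + 4/3 works: G'(x) is exactly (dG/du)*(du/dx) for that inner function.
A general antiderivative is 4*sqrt(4*x**2 + 4/3)/3 + C.
The condition gives C = 1 + 8*sqrt(39)/9 - (8*sqrt(39)/9) = 1.
So G(x) = (8*sqrt(3)*sqrt(3*x**2 + 1) + 9)/9.
Check: d/dx[(8*sqrt(3)*sqrt(3*x**2 + 1) + 9)/9] = 8*sqrt(3)*x/(3*sqrt(3*x**2 + 1)) = G'(x).

G(x) = (8*sqrt(3)*sqrt(3*x**2 + 1) + 9)/9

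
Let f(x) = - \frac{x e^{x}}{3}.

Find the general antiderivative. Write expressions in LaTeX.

Recognize the product-rule pattern: f = u'v + uv' with u = \frac{1}{3} - \frac{x}{3}, v = e^{x}, so integration by parts undoes it.
Check: d/dx[- \frac{\left(x - 1\right) e^{x}}{3}] = - \frac{x e^{x}}{3} = f(x).

F(x) = - \frac{\left(x - 1\right) e^{x}}{3} + C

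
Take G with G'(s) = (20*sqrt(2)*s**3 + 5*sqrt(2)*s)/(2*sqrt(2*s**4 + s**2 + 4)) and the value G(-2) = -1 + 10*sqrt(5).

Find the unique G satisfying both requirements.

G(s) = (5*sqrt(2)*sqrt(2*s**4 + s**2 + 4) - 2)/2

G'(s) matches the chain-rule pattern g'(h)*h' with inner function h(s) = s**4 + s**2/2 + 2; substituting u = h(s) collapses the integral.
A general antiderivative is 5*sqrt(s**4 + s**2/2 + 2) + C.
The condition gives C = -1 + 10*sqrt(5) - (10*sqrt(5)) = -1.
So G(s) = (5*sqrt(2)*sqrt(2*s**4 + s**2 + 4) - 2)/2.
Check: d/ds[(5*sqrt(2)*sqrt(2*s**4 + s**2 + 4) - 2)/2] = (20*sqrt(2)*s**3 + 5*sqrt(2)*s)/(2*sqrt(2*s**4 + s**2 + 4)) = G'(s).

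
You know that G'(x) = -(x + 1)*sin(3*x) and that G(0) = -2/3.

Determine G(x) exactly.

Differentiate the proposed G(x) back; it has to land on the given G'(x).
A general antiderivative is x*cos(3*x)/3 - sin(3*x)/9 + cos(3*x)/3 + C.
The condition gives C = -2/3 - (1/3) = -1.
So G(x) = x*cos(3*x)/3 - sin(3*x)/9 + cos(3*x)/3 - 1.
Check: d/dx[x*cos(3*x)/3 - sin(3*x)/9 + cos(3*x)/3 - 1] = -x*sin(3*x) - sin(3*x), which equals G'(x).

G(x) = x*cos(3*x)/3 - sin(3*x)/9 + cos(3*x)/3 - 1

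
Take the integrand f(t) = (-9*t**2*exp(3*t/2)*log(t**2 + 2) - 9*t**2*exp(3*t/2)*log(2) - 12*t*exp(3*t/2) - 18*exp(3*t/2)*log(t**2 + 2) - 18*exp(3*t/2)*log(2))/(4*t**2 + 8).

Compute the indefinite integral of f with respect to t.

F(t) = -3*exp(3*t/2)*log(2*t**2 + 4)/2 + C

Recognize the product-rule pattern: f = u'v + uv' with u = -3*exp(3*t/2)/2, v = log(2*t**2 + 4), so integration by parts undoes it.
Check: d/dt[-3*exp(3*t/2)*log(2*t**2 + 4)/2] = (-9*t**2*exp(3*t/2)*log(t**2 + 2) - 9*t**2*exp(3*t/2)*log(2) - 12*t*exp(3*t/2) - 18*exp(3*t/2)*log(t**2 + 2) - 18*exp(3*t/2)*log(2))/(4*t**2 + 8) = f(t).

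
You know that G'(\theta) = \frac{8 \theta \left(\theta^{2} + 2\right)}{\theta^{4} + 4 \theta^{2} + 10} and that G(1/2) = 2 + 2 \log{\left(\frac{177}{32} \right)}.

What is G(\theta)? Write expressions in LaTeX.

G(\theta) = 2 \log{\left(\frac{\theta^{4}}{2} + 2 \theta^{2} + 5 \right)} + 2

G'(\theta) matches the chain-rule pattern g'(h)*h' with inner function h(\theta) = \frac{\theta^{4}}{2} + 2 \theta^{2} + 5; substituting u = h(\theta) collapses the integral.
A general antiderivative is 2 \log{\left(\frac{\theta^{4}}{2} + 2 \theta^{2} + 5 \right)} + C.
The condition gives C = 2 + 2 \log{\left(\frac{177}{32} \right)} - (2 \log{\left(\frac{177}{32} \right)}) = 2.
So G(\theta) = 2 \log{\left(\frac{\theta^{4}}{2} + 2 \theta^{2} + 5 \right)} + 2.
Check: d/d\theta[2 \log{\left(\frac{\theta^{4}}{2} + 2 \theta^{2} + 5 \right)} + 2] = \frac{8 \theta^{3} + 16 \theta}{\theta^{4} + 4 \theta^{2} + 10}, which equals G'(\theta).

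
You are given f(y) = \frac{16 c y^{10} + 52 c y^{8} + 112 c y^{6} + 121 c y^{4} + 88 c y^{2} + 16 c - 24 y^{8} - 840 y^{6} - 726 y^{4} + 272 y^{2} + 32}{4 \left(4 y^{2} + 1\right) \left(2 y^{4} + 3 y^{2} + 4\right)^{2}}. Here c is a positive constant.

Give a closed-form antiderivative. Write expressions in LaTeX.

Since d/dy undoes antidifferentiation here, F'(y) = f(y) is required of F(y).
Check: d/dy[\frac{2 c y^{5} + 3 c y^{3} + 4 c y - 6 y^{4} \operatorname{atan}{\left(2 y \right)} - 9 y^{2} \operatorname{atan}{\left(2 y \right)} + 32 y - 12 \operatorname{atan}{\left(2 y \right)}}{4 \left(2 y^{4} + 3 y^{2} + 4\right)}] = \frac{16 c y^{10} + 52 c y^{8} + 112 c y^{6} + 121 c y^{4} + 88 c y^{2} + 16 c - 24 y^{8} - 840 y^{6} - 726 y^{4} + 272 y^{2} + 32}{64 y^{10} + 208 y^{8} + 448 y^{6} + 484 y^{4} + 352 y^{2} + 64}, which equals f(y).

An antiderivative is F(y) = \frac{2 c y^{5} + 3 c y^{3} + 4 c y - 6 y^{4} \operatorname{atan}{\left(2 y \right)} - 9 y^{2} \operatorname{atan}{\left(2 y \right)} + 32 y - 12 \operatorname{atan}{\left(2 y \right)}}{4 \left(2 y^{4} + 3 y^{2} + 4\right)}.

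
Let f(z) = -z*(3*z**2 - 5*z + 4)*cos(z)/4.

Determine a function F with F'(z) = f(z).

An antiderivative is F(z) = -(3*z**3*sin(z) - 5*z**2*sin(z) + 9*z**2*cos(z) - 14*z*sin(z) - 10*z*cos(z) + 10*sin(z) - 14*cos(z))/4.

Differentiate the proposed F(z) back; it has to land on f(z) exactly.
Check: d/dz[-(3*z**3*sin(z) - 5*z**2*sin(z) + 9*z**2*cos(z) - 14*z*sin(z) - 10*z*cos(z) + 10*sin(z) - 14*cos(z))/4] = -3*z**3*cos(z)/4 + 5*z**2*cos(z)/4 - z*cos(z), which equals f(z).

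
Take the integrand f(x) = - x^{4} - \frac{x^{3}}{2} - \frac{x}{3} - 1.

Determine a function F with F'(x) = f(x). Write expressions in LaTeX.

The integrand splits into summands that can be handled one at a time.
Check: d/dx[- \frac{x \left(24 x^{4} + 15 x^{3} + 20 x + 120\right)}{120}] = - x^{4} - \frac{x^{3}}{2} - \frac{x}{3} - 1 = f(x).

An antiderivative is F(x) = - \frac{x \left(24 x^{4} + 15 x^{3} + 20 x + 120\right)}{120}.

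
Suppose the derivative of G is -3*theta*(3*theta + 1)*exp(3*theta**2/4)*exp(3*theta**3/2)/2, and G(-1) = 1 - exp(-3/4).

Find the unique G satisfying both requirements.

G(theta) = 1 - exp(3*theta**3/2 + 3*theta**2/4)

G'(theta) matches the chain-rule pattern g'(h)*h' with inner function h(theta) = 3*theta**3/2 + 3*theta**2/4; substituting u = h(theta) collapses the integral.
A general antiderivative is -exp(3*theta**3/2 + 3*theta**2/4) + C.
The condition gives C = 1 - exp(-3/4) - (-exp(-3/4)) = 1.
So G(theta) = 1 - exp(3*theta**3/2 + 3*theta**2/4).
Check: d/dtheta[1 - exp(3*theta**3/2 + 3*theta**2/4)] = -9*theta**2*exp(3*theta**2/4)*exp(3*theta**3/2)/2 - 3*theta*exp(3*theta**2/4)*exp(3*theta**3/2)/2, which equals G'(theta).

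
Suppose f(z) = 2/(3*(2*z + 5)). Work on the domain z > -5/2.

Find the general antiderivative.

F(z) = log(2*z + 5)/3 + C

An antiderivative F(z) passes only if d/dz[F] lands on f(z) exactly.
Check: d/dz[log(2*z + 5)/3] = 2/(6*z + 15), which equals f(z).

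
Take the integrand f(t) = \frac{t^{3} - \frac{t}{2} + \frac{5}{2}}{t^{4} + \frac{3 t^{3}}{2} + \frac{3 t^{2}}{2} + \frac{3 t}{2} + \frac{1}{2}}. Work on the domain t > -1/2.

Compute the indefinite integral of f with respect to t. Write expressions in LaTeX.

The denominator factors as \left(t + 1\right) \left(2 t + 1\right) \left(t^{2} + 1\right); partial fractions split f into directly integrable pieces: - \frac{6 t + 7}{5 \left(t^{2} + 1\right)} + \frac{42}{5 \left(2 t + 1\right)} - \frac{2}{t + 1}.
Check: d/dt[- \frac{- 21 \log{\left(t + \frac{1}{2} \right)} + 10 \log{\left(t + 1 \right)} + 3 \log{\left(t^{2} + 1 \right)} + 7 \operatorname{atan}{\left(t \right)}}{5}] = \frac{2 t^{3} - t + 5}{2 t^{4} + 3 t^{3} + 3 t^{2} + 3 t + 1}, which equals f(t).

F(t) = - \frac{- 21 \log{\left(t + \frac{1}{2} \right)} + 10 \log{\left(t + 1 \right)} + 3 \log{\left(t^{2} + 1 \right)} + 7 \operatorname{atan}{\left(t \right)}}{5} + C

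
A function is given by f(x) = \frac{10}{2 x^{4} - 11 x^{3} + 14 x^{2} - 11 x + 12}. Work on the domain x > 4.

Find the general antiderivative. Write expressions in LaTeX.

The denominator factors as \left(x - 4\right) \left(2 x - 3\right) \left(x^{2} + 1\right); partial fractions split f into directly integrable pieces: \frac{10 \left(11 x + 10\right)}{221 \left(x^{2} + 1\right)} - \frac{16}{13 \left(2 x - 3\right)} + \frac{2}{17 \left(x - 4\right)}.
Check: d/dx[\frac{26 \log{\left(x - 4 \right)} - 136 \log{\left(x - \frac{3}{2} \right)} + 55 \log{\left(x^{2} + 1 \right)} + 100 \operatorname{atan}{\left(x \right)}}{221}] = \frac{10}{2 x^{4} - 11 x^{3} + 14 x^{2} - 11 x + 12} = f(x).

F(x) = \frac{26 \log{\left(x - 4 \right)} - 136 \log{\left(x - \frac{3}{2} \right)} + 55 \log{\left(x^{2} + 1 \right)} + 100 \operatorname{atan}{\left(x \right)}}{221} + C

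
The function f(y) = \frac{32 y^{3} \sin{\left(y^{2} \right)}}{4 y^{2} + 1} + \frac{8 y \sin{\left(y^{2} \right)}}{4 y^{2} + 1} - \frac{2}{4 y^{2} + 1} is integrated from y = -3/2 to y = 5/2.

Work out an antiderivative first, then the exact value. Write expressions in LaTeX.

Antiderivative: F(y) = - 4 \cos{\left(y^{2} \right)} - \operatorname{atan}{\left(2 y \right)}; value = - 4 \cos{\left(\frac{25}{4} \right)} + 4 \cos{\left(\frac{9}{4} \right)} - \operatorname{atan}{\left(5 \right)} - \operatorname{atan}{\left(3 \right)}

The integrand splits into summands that can be handled one at a time.
F(y) = - 4 \cos{\left(y^{2} \right)} - \operatorname{atan}{\left(2 y \right)} is an antiderivative of f.
Check: d/dy[- 4 \cos{\left(y^{2} \right)} - \operatorname{atan}{\left(2 y \right)}] = \frac{32 y^{3} \sin{\left(y^{2} \right)} + 8 y \sin{\left(y^{2} \right)} - 2}{4 y^{2} + 1}, which equals f(y).
F(5/2) = - 4 \cos{\left(\frac{25}{4} \right)} - \operatorname{atan}{\left(5 \right)}; F(-3/2) = \operatorname{atan}{\left(3 \right)} - 4 \cos{\left(\frac{9}{4} \right)}.
Integral = F(5/2) - F(-3/2) = - 4 \cos{\left(\frac{25}{4} \right)} + 4 \cos{\left(\frac{9}{4} \right)} - \operatorname{atan}{\left(5 \right)} - \operatorname{atan}{\left(3 \right)}.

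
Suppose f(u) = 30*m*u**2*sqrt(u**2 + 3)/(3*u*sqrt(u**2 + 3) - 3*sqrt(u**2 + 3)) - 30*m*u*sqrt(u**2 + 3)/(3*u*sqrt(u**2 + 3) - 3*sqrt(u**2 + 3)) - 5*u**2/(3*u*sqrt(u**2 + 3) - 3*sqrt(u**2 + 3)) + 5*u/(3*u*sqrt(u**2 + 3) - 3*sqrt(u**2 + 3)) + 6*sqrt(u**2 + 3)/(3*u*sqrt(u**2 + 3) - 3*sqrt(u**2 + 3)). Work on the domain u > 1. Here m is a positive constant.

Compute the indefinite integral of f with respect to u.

F(u) = 5*m*u**2 - 5*sqrt(u**2 + 3)/3 + 2*log(2*u - 2) + C

The integrand splits into summands that can be handled one at a time.
Check: d/du[5*m*u**2 - 5*sqrt(u**2 + 3)/3 + 2*log(2*u - 2)] = (30*m*u**2*sqrt(u**2 + 3) - 30*m*u*sqrt(u**2 + 3) - 5*u**2 + 5*u + 6*sqrt(u**2 + 3))/(3*u*sqrt(u**2 + 3) - 3*sqrt(u**2 + 3)), which equals f(u).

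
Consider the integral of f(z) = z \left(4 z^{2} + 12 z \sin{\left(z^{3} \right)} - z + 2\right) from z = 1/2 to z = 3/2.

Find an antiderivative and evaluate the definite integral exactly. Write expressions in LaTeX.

Recover f(z) by differentiating a candidate F(z); any mismatch rules it out.
F(z) = \frac{3 z^{4} - z^{3} + 3 z^{2} - 12 \cos{\left(z^{3} \right)}}{3} is an antiderivative of f.
Check: d/dz[\frac{3 z^{4} - z^{3} + 3 z^{2} - 12 \cos{\left(z^{3} \right)}}{3}] = 4 z^{3} + 12 z^{2} \sin{\left(z^{3} \right)} - z^{2} + 2 z, which equals f(z).
F(3/2) = \frac{99}{16} - 4 \cos{\left(\frac{27}{8} \right)}; F(1/2) = \frac{13}{48} - 4 \cos{\left(\frac{1}{8} \right)}.
Integral = F(3/2) - F(1/2) = - 4 \cos{\left(\frac{27}{8} \right)} + 4 \cos{\left(\frac{1}{8} \right)} + \frac{71}{12}.

Antiderivative: F(z) = \frac{3 z^{4} - z^{3} + 3 z^{2} - 12 \cos{\left(z^{3} \right)}}{3}; value = - 4 \cos{\left(\frac{27}{8} \right)} + 4 \cos{\left(\frac{1}{8} \right)} + \frac{71}{12}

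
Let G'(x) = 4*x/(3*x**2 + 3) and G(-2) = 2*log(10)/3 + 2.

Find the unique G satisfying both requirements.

G(x) = 2*log(2*x**2 + 2)/3 + 2

The substitution u = 2*x**2 + 2 works: G'(x) is exactly (dG/du)*(du/dx) for that inner function.
A general antiderivative is 2*log(2*x**2 + 2)/3 + C.
The condition gives C = 2*log(10)/3 + 2 - (2*log(10)/3) = 2.
So G(x) = 2*log(2*x**2 + 2)/3 + 2.
Check: d/dx[2*log(2*x**2 + 2)/3 + 2] = 4*x/(3*x**2 + 3) = G'(x).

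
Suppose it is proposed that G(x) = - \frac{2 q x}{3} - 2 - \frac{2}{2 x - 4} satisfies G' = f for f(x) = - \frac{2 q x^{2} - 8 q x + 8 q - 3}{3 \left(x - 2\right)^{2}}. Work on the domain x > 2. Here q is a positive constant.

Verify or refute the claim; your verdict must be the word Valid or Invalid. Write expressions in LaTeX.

Valid: G'(x) = f(x).

d/dx[G] = \frac{- 2 q x^{2} + 8 q x - 8 q + 3}{3 x^{2} - 12 x + 12}
This equals f(x) exactly, so the claim holds.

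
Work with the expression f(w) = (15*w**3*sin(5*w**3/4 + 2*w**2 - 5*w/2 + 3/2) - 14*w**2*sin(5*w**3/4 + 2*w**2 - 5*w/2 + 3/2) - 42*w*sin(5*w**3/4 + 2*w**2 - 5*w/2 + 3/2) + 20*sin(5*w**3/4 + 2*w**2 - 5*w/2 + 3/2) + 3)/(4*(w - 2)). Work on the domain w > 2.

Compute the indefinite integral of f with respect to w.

F(w) = -(-3*log(w - 2) + 4*cos(5*w**3/4 + 2*w**2 - 5*w/2 + 3/2))/4 + C

Recover f(w) by differentiating a candidate F(w); any mismatch rules it out.
Check: d/dw[-(-3*log(w - 2) + 4*cos(5*w**3/4 + 2*w**2 - 5*w/2 + 3/2))/4] = (15*w**3*sin(5*w**3/4 + 2*w**2 - 5*w/2 + 3/2) - 14*w**2*sin(5*w**3/4 + 2*w**2 - 5*w/2 + 3/2) - 42*w*sin(5*w**3/4 + 2*w**2 - 5*w/2 + 3/2) + 20*sin(5*w**3/4 + 2*w**2 - 5*w/2 + 3/2) + 3)/(4*w - 8), which equals f(w).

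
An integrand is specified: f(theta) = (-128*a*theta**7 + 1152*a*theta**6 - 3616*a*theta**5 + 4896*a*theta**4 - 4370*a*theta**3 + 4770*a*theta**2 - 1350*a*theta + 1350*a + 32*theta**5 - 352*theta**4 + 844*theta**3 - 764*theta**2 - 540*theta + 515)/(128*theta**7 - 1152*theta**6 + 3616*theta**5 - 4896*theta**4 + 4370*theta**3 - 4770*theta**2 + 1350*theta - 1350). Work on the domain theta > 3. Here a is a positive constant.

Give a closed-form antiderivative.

An antiderivative is F(theta) = (-32*a*theta**5 + 192*a*theta**4 - 308*a*theta**3 + 120*a*theta**2 - 180*a*theta - 8*theta**3 + 56*theta**2 - 72*theta + 5)/(32*theta**4 - 192*theta**3 + 308*theta**2 - 120*theta + 180).

Whatever form F(theta) takes, F'(theta) = f(theta) is non-negotiable.
Check: d/dtheta[(-32*a*theta**5 + 192*a*theta**4 - 308*a*theta**3 + 120*a*theta**2 - 180*a*theta - 8*theta**3 + 56*theta**2 - 72*theta + 5)/(32*theta**4 - 192*theta**3 + 308*theta**2 - 120*theta + 180)] = (-128*a*theta**7 + 1152*a*theta**6 - 3616*a*theta**5 + 4896*a*theta**4 - 4370*a*theta**3 + 4770*a*theta**2 - 1350*a*theta + 1350*a + 32*theta**5 - 352*theta**4 + 844*theta**3 - 764*theta**2 - 540*theta + 515)/(128*theta**7 - 1152*theta**6 + 3616*theta**5 - 4896*theta**4 + 4370*theta**3 - 4770*theta**2 + 1350*theta - 1350) = f(theta).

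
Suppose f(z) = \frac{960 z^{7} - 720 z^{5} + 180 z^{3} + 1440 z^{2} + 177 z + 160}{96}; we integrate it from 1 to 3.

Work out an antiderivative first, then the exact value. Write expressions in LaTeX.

Antiderivative: F(z) = \frac{3840 z^{8} - 3840 z^{6} + 1440 z^{4} + 15360 z^{3} + 2832 z^{2} + 5120 z + 15}{3072}; value = \frac{179237}{24}

Recover f(z) by differentiating a candidate F(z); any mismatch rules it out.
F(z) = \frac{3840 z^{8} - 3840 z^{6} + 1440 z^{4} + 15360 z^{3} + 2832 z^{2} + 5120 z + 15}{3072} is an antiderivative of f.
Check: d/dz[\frac{3840 z^{8} - 3840 z^{6} + 1440 z^{4} + 15360 z^{3} + 2832 z^{2} + 5120 z + 15}{3072}] = 10 z^{7} - \frac{15 z^{5}}{2} + \frac{15 z^{3}}{8} + 15 z^{2} + \frac{59 z}{32} + \frac{5}{3}, which equals f(z).
F(3) = \frac{7655701}{1024}; F(1) = \frac{24767}{3072}.
Integral = F(3) - F(1) = \frac{179237}{24}.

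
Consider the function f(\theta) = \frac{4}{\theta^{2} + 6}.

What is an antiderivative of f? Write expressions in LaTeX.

Whatever form F(\theta) takes, F'(\theta) = f(\theta) is non-negotiable.
Check: d/d\theta[\frac{2 \sqrt{6} \operatorname{atan}{\left(\frac{\sqrt{6} \theta}{6} \right)}}{3}] = \frac{4}{\theta^{2} + 6} = f(\theta).

An antiderivative is F(\theta) = \frac{2 \sqrt{6} \operatorname{atan}{\left(\frac{\sqrt{6} \theta}{6} \right)}}{3}.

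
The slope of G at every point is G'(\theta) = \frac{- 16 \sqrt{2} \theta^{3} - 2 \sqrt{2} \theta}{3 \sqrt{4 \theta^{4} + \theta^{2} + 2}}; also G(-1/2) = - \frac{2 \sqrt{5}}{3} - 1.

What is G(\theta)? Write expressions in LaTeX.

G'(\theta) matches the chain-rule pattern g'(h)*h' with inner function h(\theta) = 2 \theta^{4} + \frac{\theta^{2}}{2} + 1; substituting u = h(\theta) collapses the integral.
A general antiderivative is - \frac{4 \sqrt{2 \theta^{4} + \frac{\theta^{2}}{2} + 1}}{3} + C.
The condition gives C = - \frac{2 \sqrt{5}}{3} - 1 - (- \frac{2 \sqrt{5}}{3}) = -1.
So G(\theta) = \frac{- 2 \sqrt{2} \sqrt{4 \theta^{4} + \theta^{2} + 2} - 3}{3}.
Check: d/d\theta[\frac{- 2 \sqrt{2} \sqrt{4 \theta^{4} + \theta^{2} + 2} - 3}{3}] = \frac{- 16 \sqrt{2} \theta^{3} - 2 \sqrt{2} \theta}{3 \sqrt{4 \theta^{4} + \theta^{2} + 2}} = G'(\theta).

G(\theta) = \frac{- 2 \sqrt{2} \sqrt{4 \theta^{4} + \theta^{2} + 2} - 3}{3}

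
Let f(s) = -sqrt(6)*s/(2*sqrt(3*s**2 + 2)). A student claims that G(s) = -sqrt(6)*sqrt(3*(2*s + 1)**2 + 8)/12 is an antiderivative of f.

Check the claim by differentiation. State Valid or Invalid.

Invalid: d/ds[G] - f = (-2*sqrt(6)*s*sqrt(3*s**2 + 2) + sqrt(6)*s*sqrt(12*s**2 + 12*s + 11) - sqrt(6)*sqrt(3*s**2 + 2))/(2*sqrt(3*s**2 + 2)*sqrt(12*s**2 + 12*s + 11)), which is not 0.

d/ds[G] = (-2*sqrt(6)*s - sqrt(6))/(2*sqrt(12*s**2 + 12*s + 11))
d/ds[G] - f(s) = (-2*sqrt(6)*s*sqrt(3*s**2 + 2) + sqrt(6)*s*sqrt(12*s**2 + 12*s + 11) - sqrt(6)*sqrt(3*s**2 + 2))/(2*sqrt(3*s**2 + 2)*sqrt(12*s**2 + 12*s + 11)) != 0.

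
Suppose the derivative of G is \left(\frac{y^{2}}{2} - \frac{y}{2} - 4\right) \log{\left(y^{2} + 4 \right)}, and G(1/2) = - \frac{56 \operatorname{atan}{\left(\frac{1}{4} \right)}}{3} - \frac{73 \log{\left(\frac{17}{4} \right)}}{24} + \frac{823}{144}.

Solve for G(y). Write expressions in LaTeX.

G(y) = \frac{- 4 y^{3} + 9 y^{2} + 3 y \left(2 y^{2} - 3 y - 48\right) \log{\left(y^{2} + 4 \right)} + 336 y - 36 \log{\left(y^{2} + 4 \right)} - 672 \operatorname{atan}{\left(\frac{y}{2} \right)} + 36}{36}

Whatever form G(y) takes, its d/dy must return the stated G'(y).
A general antiderivative is - \frac{y^{3}}{9} + \frac{y^{2}}{4} + \frac{28 y}{3} + \left(\frac{y^{3}}{6} - \frac{y^{2}}{4} - 4 y\right) \log{\left(y^{2} + 4 \right)} - \log{\left(y^{2} + 4 \right)} - \frac{56 \operatorname{atan}{\left(\frac{y}{2} \right)}}{3} + C.
The condition gives C = - \frac{56 \operatorname{atan}{\left(\frac{1}{4} \right)}}{3} - \frac{73 \log{\left(\frac{17}{4} \right)}}{24} + \frac{823}{144} - (- \frac{56 \operatorname{atan}{\left(\frac{1}{4} \right)}}{3} - \frac{73 \log{\left(\frac{17}{4} \right)}}{24} + \frac{679}{144}) = 1.
So G(y) = \frac{- 4 y^{3} + 9 y^{2} + 3 y \left(2 y^{2} - 3 y - 48\right) \log{\left(y^{2} + 4 \right)} + 336 y - 36 \log{\left(y^{2} + 4 \right)} - 672 \operatorname{atan}{\left(\frac{y}{2} \right)} + 36}{36}.
Check: d/dy[\frac{- 4 y^{3} + 9 y^{2} + 3 y \left(2 y^{2} - 3 y - 48\right) \log{\left(y^{2} + 4 \right)} + 336 y - 36 \log{\left(y^{2} + 4 \right)} - 672 \operatorname{atan}{\left(\frac{y}{2} \right)} + 36}{36}] = \frac{y^{2} \log{\left(y^{2} + 4 \right)}}{2} - \frac{y \log{\left(y^{2} + 4 \right)}}{2} - 4 \log{\left(y^{2} + 4 \right)}, which equals G'(y).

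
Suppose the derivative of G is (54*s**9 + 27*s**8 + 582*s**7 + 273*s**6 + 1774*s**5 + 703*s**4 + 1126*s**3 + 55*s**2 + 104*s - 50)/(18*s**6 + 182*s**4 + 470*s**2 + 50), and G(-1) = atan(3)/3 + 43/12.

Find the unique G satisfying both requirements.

G(s) = 3*s**4/4 + s**3/2 + s**2 - atan(3*s)/3 + 5/2 - 1/(s**2 + 5)

The proposed G(s) is checked by its d/ds: the result must match the given G'(s).
A general antiderivative is 3*s**4/4 + s**3/2 + s**2 - atan(3*s)/3 + 1/2 - 1/(s**2 + 5) + C.
The condition gives C = atan(3)/3 + 43/12 - (atan(3)/3 + 19/12) = 2.
So G(s) = 3*s**4/4 + s**3/2 + s**2 - atan(3*s)/3 + 5/2 - 1/(s**2 + 5).
Check: d/ds[3*s**4/4 + s**3/2 + s**2 - atan(3*s)/3 + 5/2 - 1/(s**2 + 5)] = (54*s**9 + 27*s**8 + 582*s**7 + 273*s**6 + 1774*s**5 + 703*s**4 + 1126*s**3 + 55*s**2 + 104*s - 50)/(18*s**6 + 182*s**4 + 470*s**2 + 50) = G'(s).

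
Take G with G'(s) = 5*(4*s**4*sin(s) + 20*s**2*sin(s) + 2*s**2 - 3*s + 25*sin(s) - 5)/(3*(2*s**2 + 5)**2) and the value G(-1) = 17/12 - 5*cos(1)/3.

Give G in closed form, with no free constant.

G(s) = (-40*s**2*cos(s) + 24*s**2 - 20*s - 100*cos(s) + 75)/(24*s**2 + 60)

For G(s) to be correct, d/ds[G] must agree with the stated G'(s) identically.
A general antiderivative is (5/4 - 5*s/3)/(2*s**2 + 5) - 5*cos(s)/3 + C.
The condition gives C = 17/12 - 5*cos(1)/3 - (5/12 - 5*cos(1)/3) = 1.
So G(s) = (-40*s**2*cos(s) + 24*s**2 - 20*s - 100*cos(s) + 75)/(24*s**2 + 60).
Check: d/ds[(-40*s**2*cos(s) + 24*s**2 - 20*s - 100*cos(s) + 75)/(24*s**2 + 60)] = (20*s**4*sin(s) + 100*s**2*sin(s) + 10*s**2 - 15*s + 125*sin(s) - 25)/(12*s**4 + 60*s**2 + 75), which equals G'(s).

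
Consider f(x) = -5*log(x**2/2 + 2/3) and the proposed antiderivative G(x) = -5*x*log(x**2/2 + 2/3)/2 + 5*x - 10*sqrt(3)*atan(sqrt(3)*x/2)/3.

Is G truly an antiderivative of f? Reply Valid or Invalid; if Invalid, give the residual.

d/dx[G] = -5*log(3*x**2 + 4)/2 + 5*log(6)/2
d/dx[G] - f(x) = 5*log(3*x**2 + 4)/2 - 5*log(6)/2 != 0.

Invalid: d/dx[G] - f = 5*log(3*x**2 + 4)/2 - 5*log(6)/2, which is not 0.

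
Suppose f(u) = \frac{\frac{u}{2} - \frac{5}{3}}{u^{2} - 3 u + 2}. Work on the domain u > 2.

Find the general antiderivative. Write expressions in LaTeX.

F(u) = - \frac{2 \log{\left(u - 2 \right)}}{3} + \frac{7 \log{\left(u - 1 \right)}}{6} + C

Factor the denominator (6 \left(u - 2\right) \left(u - 1\right)) and decompose: f = \frac{7}{6 \left(u - 1\right)} - \frac{2}{3 \left(u - 2\right)}; each piece integrates to a log, atan, or power term.
Check: d/du[- \frac{2 \log{\left(u - 2 \right)}}{3} + \frac{7 \log{\left(u - 1 \right)}}{6}] = \frac{3 u - 10}{6 u^{2} - 18 u + 12}, which equals f(u).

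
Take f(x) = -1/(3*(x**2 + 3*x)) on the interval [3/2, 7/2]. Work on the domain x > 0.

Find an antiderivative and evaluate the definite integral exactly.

The denominator factors as 3*x*(x + 3); partial fractions split f into directly integrable pieces: 1/(9*(x + 3)) - 1/(9*x).
F(x) = (-log(x) + log(x + 3))/9 is an antiderivative of f.
Check: d/dx[(-log(x) + log(x + 3))/9] = -1/(3*x**2 + 9*x), which equals f(x).
F(7/2) = -log(7/2)/9 + log(13/2)/9; F(3/2) = -log(3/2)/9 + log(9/2)/9.
Integral = F(7/2) - F(3/2) = -log(9/2)/9 - log(7/2)/9 + log(3/2)/9 + log(13/2)/9.

Antiderivative: F(x) = (-log(x) + log(x + 3))/9; value = -log(9/2)/9 - log(7/2)/9 + log(3/2)/9 + log(13/2)/9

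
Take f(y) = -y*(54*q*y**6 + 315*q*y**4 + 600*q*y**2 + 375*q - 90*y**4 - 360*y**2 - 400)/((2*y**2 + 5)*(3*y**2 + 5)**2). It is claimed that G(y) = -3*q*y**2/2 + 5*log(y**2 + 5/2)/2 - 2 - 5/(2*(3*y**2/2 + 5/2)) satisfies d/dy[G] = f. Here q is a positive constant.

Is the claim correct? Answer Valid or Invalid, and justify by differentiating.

d/dy[G] = (-54*q*y**7 - 315*q*y**5 - 600*q*y**3 - 375*q*y + 90*y**5 + 360*y**3 + 400*y)/(18*y**6 + 105*y**4 + 200*y**2 + 125)
This equals f(y) exactly, so the claim holds.

Valid. The derivative of G reproduces f.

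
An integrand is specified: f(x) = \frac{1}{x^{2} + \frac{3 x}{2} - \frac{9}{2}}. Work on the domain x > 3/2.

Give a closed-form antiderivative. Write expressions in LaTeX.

An antiderivative is F(x) = \frac{2 \left(\log{\left(x - \frac{3}{2} \right)} - \log{\left(x + 3 \right)}\right)}{9}.

The denominator factors as \left(x + 3\right) \left(2 x - 3\right); partial fractions split f into directly integrable pieces: \frac{4}{9 \left(2 x - 3\right)} - \frac{2}{9 \left(x + 3\right)}.
Check: d/dx[\frac{2 \left(\log{\left(x - \frac{3}{2} \right)} - \log{\left(x + 3 \right)}\right)}{9}] = \frac{2}{2 x^{2} + 3 x - 9}, which equals f(x).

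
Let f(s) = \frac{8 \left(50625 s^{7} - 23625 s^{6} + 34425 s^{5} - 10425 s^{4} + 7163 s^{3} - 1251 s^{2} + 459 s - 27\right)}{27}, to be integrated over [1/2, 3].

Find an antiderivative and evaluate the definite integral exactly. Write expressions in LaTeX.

Antiderivative: F(s) = 1875 s^{8} - 1000 s^{7} + 1700 s^{6} - \frac{5560 s^{5}}{9} + \frac{14326 s^{4}}{27} - \frac{1112 s^{3}}{9} + 68 s^{2} - 8 s; value = \frac{77720238815}{6912}

f matches the chain-rule pattern g'(h)*h' with inner function h(s) = - 5 s^{2} + \frac{2 s}{3} - 1; substituting u = h(s) collapses the integral.
F(s) = 1875 s^{8} - 1000 s^{7} + 1700 s^{6} - \frac{5560 s^{5}}{9} + \frac{14326 s^{4}}{27} - \frac{1112 s^{3}}{9} + 68 s^{2} - 8 s is an antiderivative of f.
Check: d/ds[1875 s^{8} - 1000 s^{7} + 1700 s^{6} - \frac{5560 s^{5}}{9} + \frac{14326 s^{4}}{27} - \frac{1112 s^{3}}{9} + 68 s^{2} - 8 s] = 15000 s^{7} - 7000 s^{6} + 10200 s^{5} - \frac{27800 s^{4}}{9} + \frac{57304 s^{3}}{27} - \frac{1112 s^{2}}{3} + 136 s - 8, which equals f(s).
F(3) = 11244285; F(1/2) = \frac{259105}{6912}.
Integral = F(3) - F(1/2) = \frac{77720238815}{6912}.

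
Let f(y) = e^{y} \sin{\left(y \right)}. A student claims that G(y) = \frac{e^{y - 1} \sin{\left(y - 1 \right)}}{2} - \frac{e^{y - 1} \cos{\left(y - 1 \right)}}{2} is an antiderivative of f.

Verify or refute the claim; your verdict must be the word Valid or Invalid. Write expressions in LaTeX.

d/dy[G] = \frac{e^{y} \sin{\left(y - 1 \right)}}{e}
d/dy[G] - f(y) = - e^{y} \sin{\left(y \right)} + \frac{e^{y} \sin{\left(y - 1 \right)}}{e} != 0.

Invalid: d/dy[G] - f = - e^{y} \sin{\left(y \right)} + \frac{e^{y} \sin{\left(y - 1 \right)}}{e}, which is not 0.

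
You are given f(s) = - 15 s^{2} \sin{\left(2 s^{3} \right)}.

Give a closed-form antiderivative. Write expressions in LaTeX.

The substitution u = 2 s^{3} works: f is exactly (dF/du)*(du/ds) for that inner function.
Check: d/ds[\frac{5 \cos{\left(2 s^{3} \right)}}{2}] = - 15 s^{2} \sin{\left(2 s^{3} \right)} = f(s).

An antiderivative is F(s) = \frac{5 \cos{\left(2 s^{3} \right)}}{2}.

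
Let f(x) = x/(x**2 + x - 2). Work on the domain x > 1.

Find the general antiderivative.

F(x) = (log(x - 1) + 2*log(x + 2))/3 + C

Factor the denominator ((x - 1)*(x + 2)) and decompose: f = 2/(3*(x + 2)) + 1/(3*(x - 1)); each piece integrates to a log, atan, or power term.
Check: d/dx[(log(x - 1) + 2*log(x + 2))/3] = x/(x**2 + x - 2) = f(x).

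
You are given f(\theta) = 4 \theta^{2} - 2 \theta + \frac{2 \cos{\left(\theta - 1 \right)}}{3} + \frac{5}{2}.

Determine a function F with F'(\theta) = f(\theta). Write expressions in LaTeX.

An antiderivative is F(\theta) = \frac{8 \theta^{3} - 6 \theta^{2} + 15 \theta + 4 \sin{\left(\theta - 1 \right)} + 6}{6}.

The integrand splits into summands that can be handled one at a time.
Check: d/d\theta[\frac{8 \theta^{3} - 6 \theta^{2} + 15 \theta + 4 \sin{\left(\theta - 1 \right)} + 6}{6}] = 4 \theta^{2} - 2 \theta + \frac{2 \cos{\left(\theta - 1 \right)}}{3} + \frac{5}{2} = f(\theta).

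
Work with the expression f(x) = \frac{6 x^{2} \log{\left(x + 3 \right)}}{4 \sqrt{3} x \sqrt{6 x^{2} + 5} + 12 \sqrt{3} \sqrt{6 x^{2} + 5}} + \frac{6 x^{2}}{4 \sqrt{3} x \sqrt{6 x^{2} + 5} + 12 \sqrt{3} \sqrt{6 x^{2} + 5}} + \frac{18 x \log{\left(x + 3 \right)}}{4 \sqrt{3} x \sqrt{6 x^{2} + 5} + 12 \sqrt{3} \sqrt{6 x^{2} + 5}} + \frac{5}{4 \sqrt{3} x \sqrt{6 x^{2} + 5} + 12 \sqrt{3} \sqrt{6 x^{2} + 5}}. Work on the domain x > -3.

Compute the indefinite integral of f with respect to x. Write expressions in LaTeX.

F(x) = \frac{\sqrt{3} \sqrt{6 x^{2} + 5} \log{\left(x + 3 \right)}}{12} + C

Recognize the product-rule pattern: f = u'v + uv' with u = \frac{\sqrt{2 x^{2} + \frac{5}{3}}}{4}, v = \log{\left(x + 3 \right)}, so integration by parts undoes it.
Check: d/dx[\frac{\sqrt{3} \sqrt{6 x^{2} + 5} \log{\left(x + 3 \right)}}{12}] = \frac{6 \sqrt{3} x^{2} \log{\left(x + 3 \right)} + 6 \sqrt{3} x^{2} + 18 \sqrt{3} x \log{\left(x + 3 \right)} + 5 \sqrt{3}}{12 x \sqrt{6 x^{2} + 5} + 36 \sqrt{6 x^{2} + 5}}, which equals f(x).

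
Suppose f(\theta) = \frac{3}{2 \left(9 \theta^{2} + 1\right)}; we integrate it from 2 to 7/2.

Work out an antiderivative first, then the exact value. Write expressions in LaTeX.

Since d/d\theta undoes antidifferentiation here, F'(\theta) = f(\theta) is required of F(\theta).
F(\theta) = \frac{\operatorname{atan}{\left(3 \theta \right)}}{2} is an antiderivative of f.
Check: d/d\theta[\frac{\operatorname{atan}{\left(3 \theta \right)}}{2}] = \frac{3}{18 \theta^{2} + 2}, which equals f(\theta).
F(7/2) = \frac{\operatorname{atan}{\left(\frac{21}{2} \right)}}{2}; F(2) = \frac{\operatorname{atan}{\left(6 \right)}}{2}.
Integral = F(7/2) - F(2) = - \frac{\operatorname{atan}{\left(6 \right)}}{2} + \frac{\operatorname{atan}{\left(\frac{21}{2} \right)}}{2}.

Antiderivative: F(\theta) = \frac{\operatorname{atan}{\left(3 \theta \right)}}{2}; value = - \frac{\operatorname{atan}{\left(6 \right)}}{2} + \frac{\operatorname{atan}{\left(\frac{21}{2} \right)}}{2}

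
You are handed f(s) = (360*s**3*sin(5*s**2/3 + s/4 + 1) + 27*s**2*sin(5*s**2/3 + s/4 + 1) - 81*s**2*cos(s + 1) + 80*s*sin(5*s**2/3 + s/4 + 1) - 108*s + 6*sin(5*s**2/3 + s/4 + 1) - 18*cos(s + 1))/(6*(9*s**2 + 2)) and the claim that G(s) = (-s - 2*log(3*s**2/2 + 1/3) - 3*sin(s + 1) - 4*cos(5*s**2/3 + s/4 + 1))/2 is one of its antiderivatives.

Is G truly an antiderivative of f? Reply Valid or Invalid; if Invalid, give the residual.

d/ds[G] = (360*s**3*sin(5*s**2/3 + s/4 + 1) + 27*s**2*sin(5*s**2/3 + s/4 + 1) - 81*s**2*cos(s + 1) - 27*s**2 + 80*s*sin(5*s**2/3 + s/4 + 1) - 108*s + 6*sin(5*s**2/3 + s/4 + 1) - 18*cos(s + 1) - 6)/(54*s**2 + 12)
d/ds[G] - f(s) = -1/2 != 0.

Invalid: d/ds[G] - f = -1/2, which is not 0.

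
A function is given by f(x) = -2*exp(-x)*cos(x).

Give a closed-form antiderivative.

For F(x) to be correct the identity F'(x) - f(x) = 0 must hold.
Check: d/dx[-exp(-x)*sin(x) + exp(-x)*cos(x)] = -2*exp(-x)*cos(x) = f(x).

An antiderivative is F(x) = -exp(-x)*sin(x) + exp(-x)*cos(x).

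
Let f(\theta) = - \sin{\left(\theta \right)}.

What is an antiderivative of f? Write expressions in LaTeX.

An antiderivative is F(\theta) = \cos{\left(\theta \right)}.

For F(\theta) to be correct the identity F'(\theta) - f(\theta) = 0 must hold.
Check: d/d\theta[\cos{\left(\theta \right)}] = - \sin{\left(\theta \right)} = f(\theta).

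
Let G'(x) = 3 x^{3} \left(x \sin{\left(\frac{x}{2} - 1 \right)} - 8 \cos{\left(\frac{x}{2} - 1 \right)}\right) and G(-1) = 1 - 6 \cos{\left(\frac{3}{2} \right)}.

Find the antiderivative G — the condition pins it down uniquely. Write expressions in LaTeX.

G(x) = - 6 x^{4} \cos{\left(\frac{x}{2} - 1 \right)} + 1

G'(x) has the shape u'v + uv' for u = - 6 x^{4} and v = \cos{\left(\frac{x}{2} - 1 \right)} — it is the derivative of the product u*v.
A general antiderivative is - 6 x^{4} \cos{\left(\frac{x}{2} - 1 \right)} + C.
The condition gives C = 1 - 6 \cos{\left(\frac{3}{2} \right)} - (- 6 \cos{\left(\frac{3}{2} \right)}) = 1.
So G(x) = - 6 x^{4} \cos{\left(\frac{x}{2} - 1 \right)} + 1.
Check: d/dx[- 6 x^{4} \cos{\left(\frac{x}{2} - 1 \right)} + 1] = 3 x^{4} \sin{\left(\frac{x}{2} - 1 \right)} - 24 x^{3} \cos{\left(\frac{x}{2} - 1 \right)}, which equals G'(x).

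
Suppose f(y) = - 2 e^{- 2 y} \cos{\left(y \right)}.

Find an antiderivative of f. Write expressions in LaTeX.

An antiderivative is F(y) = - \frac{2 e^{- 2 y} \sin{\left(y \right)}}{5} + \frac{4 e^{- 2 y} \cos{\left(y \right)}}{5}.

A candidate is checked by its d/dy: the result must match f(y).
Check: d/dy[- \frac{2 e^{- 2 y} \sin{\left(y \right)}}{5} + \frac{4 e^{- 2 y} \cos{\left(y \right)}}{5}] = - 2 e^{- 2 y} \cos{\left(y \right)} = f(y).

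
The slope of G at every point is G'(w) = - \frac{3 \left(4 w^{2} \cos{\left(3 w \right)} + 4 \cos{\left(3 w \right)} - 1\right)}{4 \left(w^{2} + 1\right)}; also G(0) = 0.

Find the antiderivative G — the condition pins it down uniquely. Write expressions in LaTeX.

Since d/dw undoes antidifferentiation here, G(w) must give back the stated G'(w).
A general antiderivative is - \sin{\left(3 w \right)} + \frac{3 \operatorname{atan}{\left(w \right)}}{4} + C.
The condition gives C = 0 - (0) = 0.
So G(w) = \frac{- 4 \sin{\left(3 w \right)} + 3 \operatorname{atan}{\left(w \right)}}{4}.
Check: d/dw[\frac{- 4 \sin{\left(3 w \right)} + 3 \operatorname{atan}{\left(w \right)}}{4}] = \frac{- 12 w^{2} \cos{\left(3 w \right)} - 12 \cos{\left(3 w \right)} + 3}{4 w^{2} + 4}, which equals G'(w).

G(w) = \frac{- 4 \sin{\left(3 w \right)} + 3 \operatorname{atan}{\left(w \right)}}{4}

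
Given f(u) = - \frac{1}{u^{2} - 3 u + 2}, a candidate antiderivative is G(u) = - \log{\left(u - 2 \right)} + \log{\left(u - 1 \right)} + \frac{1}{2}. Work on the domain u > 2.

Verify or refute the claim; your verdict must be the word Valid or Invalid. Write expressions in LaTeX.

Valid - differentiating G returns exactly f.

d/du[G] = - \frac{1}{u^{2} - 3 u + 2}
This equals f(u) exactly, so the claim holds.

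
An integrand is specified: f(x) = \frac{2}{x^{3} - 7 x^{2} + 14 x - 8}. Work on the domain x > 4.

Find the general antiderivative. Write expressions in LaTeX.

The denominator factors as \left(x - 4\right) \left(x - 2\right) \left(x - 1\right); partial fractions split f into directly integrable pieces: \frac{2}{3 \left(x - 1\right)} - \frac{1}{x - 2} + \frac{1}{3 \left(x - 4\right)}.
Check: d/dx[\frac{\log{\left(x - 4 \right)} - 3 \log{\left(x - 2 \right)} + 2 \log{\left(x - 1 \right)}}{3}] = \frac{2}{x^{3} - 7 x^{2} + 14 x - 8} = f(x).

F(x) = \frac{\log{\left(x - 4 \right)} - 3 \log{\left(x - 2 \right)} + 2 \log{\left(x - 1 \right)}}{3} + C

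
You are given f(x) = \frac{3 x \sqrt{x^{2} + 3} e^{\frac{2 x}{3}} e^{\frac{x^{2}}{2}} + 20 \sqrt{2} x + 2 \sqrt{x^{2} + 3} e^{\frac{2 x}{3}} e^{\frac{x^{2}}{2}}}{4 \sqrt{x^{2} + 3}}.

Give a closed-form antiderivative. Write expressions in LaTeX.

An antiderivative is F(x) = 5 \sqrt{2 x^{2} + 6} + \frac{3 e^{\frac{2 x}{3}} e^{\frac{x^{2}}{2}}}{4}.

Any candidate F(x) must reproduce f(x) exactly when differentiated.
Check: d/dx[5 \sqrt{2 x^{2} + 6} + \frac{3 e^{\frac{2 x}{3}} e^{\frac{x^{2}}{2}}}{4}] = \frac{3 x \sqrt{x^{2} + 3} e^{\frac{2 x}{3}} e^{\frac{x^{2}}{2}} + 20 \sqrt{2} x + 2 \sqrt{x^{2} + 3} e^{\frac{2 x}{3}} e^{\frac{x^{2}}{2}}}{4 \sqrt{x^{2} + 3}} = f(x).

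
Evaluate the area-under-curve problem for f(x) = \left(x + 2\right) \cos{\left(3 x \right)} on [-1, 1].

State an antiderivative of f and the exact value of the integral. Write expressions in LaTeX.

Since d/dx undoes antidifferentiation here, F'(x) = f(x) is required of F(x).
F(x) = \frac{3 x \sin{\left(3 x \right)} + 6 \sin{\left(3 x \right)} + \cos{\left(3 x \right)}}{9} is an antiderivative of f.
Check: d/dx[\frac{3 x \sin{\left(3 x \right)} + 6 \sin{\left(3 x \right)} + \cos{\left(3 x \right)}}{9}] = x \cos{\left(3 x \right)} + 2 \cos{\left(3 x \right)}, which equals f(x).
F(1) = \frac{\cos{\left(3 \right)}}{9} + \sin{\left(3 \right)}; F(-1) = \frac{\cos{\left(3 \right)}}{9} - \frac{\sin{\left(3 \right)}}{3}.
Integral = F(1) - F(-1) = \frac{4 \sin{\left(3 \right)}}{3}.

Antiderivative: F(x) = \frac{3 x \sin{\left(3 x \right)} + 6 \sin{\left(3 x \right)} + \cos{\left(3 x \right)}}{9}; value = \frac{4 \sin{\left(3 \right)}}{3}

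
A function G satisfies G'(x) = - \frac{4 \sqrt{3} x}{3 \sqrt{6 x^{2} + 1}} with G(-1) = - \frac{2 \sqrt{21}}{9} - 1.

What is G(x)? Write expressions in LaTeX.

G(x) = \frac{- 2 \sqrt{3} \sqrt{6 x^{2} + 1} - 9}{9}

The substitution u = 2 x^{2} + \frac{1}{3} works: G'(x) is exactly (dG/du)*(du/dx) for that inner function.
A general antiderivative is - \frac{2 \sqrt{2 x^{2} + \frac{1}{3}}}{3} + C.
The condition gives C = - \frac{2 \sqrt{21}}{9} - 1 - (- \frac{2 \sqrt{21}}{9}) = -1.
So G(x) = \frac{- 2 \sqrt{3} \sqrt{6 x^{2} + 1} - 9}{9}.
Check: d/dx[\frac{- 2 \sqrt{3} \sqrt{6 x^{2} + 1} - 9}{9}] = - \frac{4 \sqrt{3} x}{3 \sqrt{6 x^{2} + 1}} = G'(x).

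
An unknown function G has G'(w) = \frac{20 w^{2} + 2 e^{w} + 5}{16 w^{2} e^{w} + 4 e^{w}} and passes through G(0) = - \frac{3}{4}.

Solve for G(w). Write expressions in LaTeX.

For G(w) to be correct, d/dw[G] must agree with the stated G'(w) identically.
A general antiderivative is \frac{\operatorname{atan}{\left(2 w \right)}}{4} - \frac{5 e^{- w}}{4} + C.
The condition gives C = - \frac{3}{4} - (- \frac{5}{4}) = \frac{1}{2}.
So G(w) = \frac{\left(e^{w} \operatorname{atan}{\left(2 w \right)} + 2 e^{w} - 5\right) e^{- w}}{4}.
Check: d/dw[\frac{\left(e^{w} \operatorname{atan}{\left(2 w \right)} + 2 e^{w} - 5\right) e^{- w}}{4}] = \frac{20 w^{2} + 2 e^{w} + 5}{16 w^{2} e^{w} + 4 e^{w}} = G'(w).

G(w) = \frac{\left(e^{w} \operatorname{atan}{\left(2 w \right)} + 2 e^{w} - 5\right) e^{- w}}{4}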